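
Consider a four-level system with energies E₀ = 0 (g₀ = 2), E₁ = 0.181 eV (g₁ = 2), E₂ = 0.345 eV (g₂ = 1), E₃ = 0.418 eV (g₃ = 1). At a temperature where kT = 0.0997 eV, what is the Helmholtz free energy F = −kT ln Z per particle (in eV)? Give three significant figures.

-0.0861 eV

Eᵢ/kT = 0, 1.8154, 3.4604, 4.1926.
Z = Σ gᵢe^(−Eᵢ/kT) = 2·e^(−0) + 2·e^(−1.8154) + 1·e^(−3.4604) + 1·e^(−4.1926) = 2.0000 + 0.32555 + 0.031417 + 0.015107 = 2.3721.
F = −kT ln Z = −0.0997 × ln(2.3721) = −0.0997 × 0.86378 = -0.0861 eV.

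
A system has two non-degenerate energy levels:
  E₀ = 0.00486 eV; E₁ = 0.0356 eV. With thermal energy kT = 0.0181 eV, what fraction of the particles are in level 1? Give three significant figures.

Eᵢ/kT = 0.26851, 1.9669.
Z = Σ e^(−Eᵢ/kT) = e^(−0.26851) + e^(−1.9669) = 0.76452 + 0.13989 = 0.90441.
P₁ = e^(−E₁/kT) / Z = 0.13989/0.90441 = 0.155.

0.155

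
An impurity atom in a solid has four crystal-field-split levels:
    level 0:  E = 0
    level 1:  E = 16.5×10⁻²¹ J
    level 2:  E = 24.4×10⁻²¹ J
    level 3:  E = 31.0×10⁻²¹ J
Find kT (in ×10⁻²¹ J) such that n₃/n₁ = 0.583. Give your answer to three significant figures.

26.9 ×10⁻²¹ J

n₃/n₁ = exp[−(E₃−E₁)/kT] = 0.583.
⇒ (E₃−E₁)/kT = ln(1/0.583) = ln(1.7153) = 0.53959.
kT = 14.5 ×10⁻²¹ J / 0.53959 = 26.9 ×10⁻²¹ J.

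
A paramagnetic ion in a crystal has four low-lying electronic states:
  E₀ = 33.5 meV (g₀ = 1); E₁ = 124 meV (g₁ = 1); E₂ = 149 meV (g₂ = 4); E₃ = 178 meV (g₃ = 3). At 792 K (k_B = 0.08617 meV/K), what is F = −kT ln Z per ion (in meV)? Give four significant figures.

k_BT = 0.08617 × 792 K = 68.2466 meV.
Eᵢ/kT = 0.490867, 1.81694, 2.18326, 2.60819.
Z = Σ gᵢe^(−Eᵢ/kT) = 1·e^(−0.490867) + 1·e^(−1.81694) + 4·e^(−2.18326) + 3·e^(−2.60819) = 0.612095 + 0.162522 + 0.450694 + 0.221003 = 1.44631.
F = −kT ln Z = −68.2466 × ln(1.44631) = −68.2466 × 0.369015 = -25.18 meV.

-25.18 meV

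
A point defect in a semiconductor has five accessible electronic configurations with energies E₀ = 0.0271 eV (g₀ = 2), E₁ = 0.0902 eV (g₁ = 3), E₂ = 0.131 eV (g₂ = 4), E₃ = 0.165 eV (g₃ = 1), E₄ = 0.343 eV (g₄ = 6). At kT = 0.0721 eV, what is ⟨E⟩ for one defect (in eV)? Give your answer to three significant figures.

Eᵢ/kT = 0.37587, 1.2510, 1.8169, 2.2885, 4.7573.
Z = Σ gᵢe^(−Eᵢ/kT) = 2·e^(−0.37587) + 3·e^(−1.2510) + 4·e^(−1.8169) + 1·e^(−2.2885) + 6·e^(−4.7573) = 1.3734 + 0.85866 + 0.65012 + 0.10142 + 0.051533 = 3.0351.
⟨E⟩ = Σ Eᵢ gᵢe^(−Eᵢ/kT) / Z = (0.0271·1.3734 + 0.0902·0.85866 + 0.131·0.65012 + 0.165·0.10142 + 0.343·0.051533) / 3.0351 = 0.0772 eV.

0.0772 eV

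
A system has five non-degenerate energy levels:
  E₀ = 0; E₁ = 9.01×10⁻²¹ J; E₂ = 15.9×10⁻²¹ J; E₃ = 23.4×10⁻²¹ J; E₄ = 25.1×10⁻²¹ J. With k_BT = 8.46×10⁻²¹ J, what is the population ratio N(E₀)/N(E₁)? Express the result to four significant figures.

n₀/n₁ = exp[−(E₀−E₁)/kT] = exp(−(-9.01 ×10⁻²¹ J)/(8.46 ×10⁻²¹ J)) = exp(1.06501) = 2.901.

2.901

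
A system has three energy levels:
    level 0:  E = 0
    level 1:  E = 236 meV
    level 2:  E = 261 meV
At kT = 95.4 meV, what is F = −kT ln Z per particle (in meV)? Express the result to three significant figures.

Eᵢ/kT = 0, 2.4738, 2.7358.
Z = Σ e^(−Eᵢ/kT) = e^(−0) + e^(−2.4738) + e^(−2.7358) = 1.0000 + 0.084264 + 0.064842 = 1.1491.
F = −kT ln Z = −95.4 × ln(1.1491) = −95.4 × 0.13898 = -13.3 meV.

-13.3 meV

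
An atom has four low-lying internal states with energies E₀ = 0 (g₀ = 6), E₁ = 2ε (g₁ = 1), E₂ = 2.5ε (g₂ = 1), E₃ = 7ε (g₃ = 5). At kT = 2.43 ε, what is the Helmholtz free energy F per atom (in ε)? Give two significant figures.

-4.8 ε

Eᵢ/kT = 0, 0.8230, 1.029, 2.881.
Z = Σ gᵢe^(−Eᵢ/kT) = 6·e^(−0) + 1·e^(−0.8230) + 1·e^(−1.029) + 5·e^(−2.881) = 6.000 + 0.4391 + 0.3574 + 0.2804 = 7.077.
F = −kT ln Z = −2.43 × ln(7.077) = −2.43 × 1.957 = -4.8 ε.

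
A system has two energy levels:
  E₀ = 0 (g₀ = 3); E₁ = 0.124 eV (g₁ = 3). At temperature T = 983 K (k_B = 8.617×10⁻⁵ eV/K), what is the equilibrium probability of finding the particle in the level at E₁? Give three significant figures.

0.188

k_BT = 8.617×10⁻⁵ × 983 K = 0.084705 eV.
Eᵢ/kT = 0, 1.4639.
Z = Σ gᵢe^(−Eᵢ/kT) = 3·e^(−0) + 3·e^(−1.4639) = 3.0000 + 0.69400 = 3.6940.
P₁ = g₁ e^(−E₁/kT) / Z = 0.69400/3.6940 = 0.188.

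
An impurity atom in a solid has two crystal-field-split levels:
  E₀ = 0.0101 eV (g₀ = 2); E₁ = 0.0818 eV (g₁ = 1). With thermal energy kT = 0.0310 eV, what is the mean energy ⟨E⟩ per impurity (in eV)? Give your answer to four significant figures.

Eᵢ/kT = 0.325806, 2.63871.
Z = Σ gᵢe^(−Eᵢ/kT) = 2·e^(−0.325806) + 1·e^(−2.63871) = 1.44389 + 0.0714534 = 1.51534.
⟨E⟩ = Σ Eᵢ gᵢe^(−Eᵢ/kT) / Z = (0.0101·1.44389 + 0.0818·0.0714534) / 1.51534 = 0.01348 eV.

0.01348 eV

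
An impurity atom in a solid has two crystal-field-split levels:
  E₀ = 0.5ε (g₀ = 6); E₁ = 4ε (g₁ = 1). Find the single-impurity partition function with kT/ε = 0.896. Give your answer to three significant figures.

Z = 3.45

Eᵢ/kT = 0.55804, 4.4643.
Z = Σ gᵢe^(−Eᵢ/kT) = 6·e^(−0.55804) + 1·e^(−4.4643) = 3.4340 + 0.011513 = 3.4455.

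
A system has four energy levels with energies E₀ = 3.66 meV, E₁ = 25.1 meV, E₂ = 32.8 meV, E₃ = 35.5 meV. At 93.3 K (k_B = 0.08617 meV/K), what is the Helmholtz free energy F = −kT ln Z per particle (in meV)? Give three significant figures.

k_BT = 0.08617 × 93.3 K = 8.0397 meV.
Eᵢ/kT = 0.45524, 3.1220, 4.0798, 4.4156.
Z = Σ e^(−Eᵢ/kT) = e^(−0.45524) + e^(−3.1220) + e^(−4.0798) + e^(−4.4156) = 0.63430 + 0.044069 + 0.016911 + 0.012087 = 0.70737.
F = −kT ln Z = −8.0397 × ln(0.70737) = −8.0397 × -0.34620 = 2.78 meV.

2.78 meV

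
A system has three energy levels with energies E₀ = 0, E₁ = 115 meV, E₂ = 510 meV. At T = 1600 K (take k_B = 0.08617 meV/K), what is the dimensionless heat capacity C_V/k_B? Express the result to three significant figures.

0.342

k_BT = 0.08617 × 1600 K = 137.87 meV.
Eᵢ/kT = 0, 0.83412, 3.6991.
Z = Σ e^(−Eᵢ/kT) = e^(−0) + e^(−0.83412) + e^(−3.6991) = 1.0000 + 0.43426 + 0.024746 = 1.4590.
⟨E⟩ = 42.879 meV, ⟨E²⟩ = 8347.9 meV².
C_V/k_B = (⟨E²⟩ − ⟨E⟩²)/(kT)² = (8347.9 − 1838.6)/19008 = 0.342.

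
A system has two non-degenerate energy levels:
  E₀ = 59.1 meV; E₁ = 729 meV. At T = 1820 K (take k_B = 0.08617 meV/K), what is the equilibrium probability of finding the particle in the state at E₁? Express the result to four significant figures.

0.01377

k_BT = 0.08617 × 1820 K = 156.829 meV.
Eᵢ/kT = 0.376844, 4.64837.
Z = Σ e^(−Eᵢ/kT) = e^(−0.376844) + e^(−4.64837) = 0.686023 + 0.00957720 = 0.695600.
P₁ = e^(−E₁/kT) / Z = 0.00957720/0.695600 = 0.01377.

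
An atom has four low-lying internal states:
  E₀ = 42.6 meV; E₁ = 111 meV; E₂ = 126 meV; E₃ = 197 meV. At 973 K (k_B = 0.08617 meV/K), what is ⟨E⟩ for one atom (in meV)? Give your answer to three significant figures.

86.0 meV

k_BT = 0.08617 × 973 K = 83.843 meV.
Eᵢ/kT = 0.50809, 1.3239, 1.5028, 2.3496.
Z = Σ e^(−Eᵢ/kT) = e^(−0.50809) + e^(−1.3239) + e^(−1.5028) + e^(−2.3496) = 0.60164 + 0.26610 + 0.22251 + 0.095407 = 1.1857.
⟨E⟩ = Σ Eᵢ e^(−Eᵢ/kT) / Z = (42.6·0.60164 + 111·0.26610 + 126·0.22251 + 197·0.095407) / 1.1857 = 86.0 meV.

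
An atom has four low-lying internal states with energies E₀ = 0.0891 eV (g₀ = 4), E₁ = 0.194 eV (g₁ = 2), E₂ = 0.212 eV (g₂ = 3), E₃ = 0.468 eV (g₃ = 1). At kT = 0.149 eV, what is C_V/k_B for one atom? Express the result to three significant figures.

0.200

Eᵢ/kT = 0.59799, 1.3020, 1.4228, 3.1409.
Z = Σ gᵢe^(−Eᵢ/kT) = 4·e^(−0.59799) + 2·e^(−1.3020) + 3·e^(−1.4228) + 1·e^(−3.1409) = 2.1997 + 0.54397 + 0.72311 + 0.043244 = 3.5100.
⟨E⟩ = 0.13535 eV, ⟨E²⟩ = 0.022765 eV².
C_V/k_B = (⟨E²⟩ − ⟨E⟩²)/(kT)² = (0.022765 − 0.018320)/0.022201 = 0.200.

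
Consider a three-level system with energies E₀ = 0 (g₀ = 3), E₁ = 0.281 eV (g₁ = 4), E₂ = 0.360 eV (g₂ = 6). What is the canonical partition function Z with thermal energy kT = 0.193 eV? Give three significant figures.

Z = 4.86

Eᵢ/kT = 0, 1.4560, 1.8653.
Z = Σ gᵢe^(−Eᵢ/kT) = 3·e^(−0) + 4·e^(−1.4560) + 6·e^(−1.8653) = 3.0000 + 0.93267 + 0.92910 = 4.8618.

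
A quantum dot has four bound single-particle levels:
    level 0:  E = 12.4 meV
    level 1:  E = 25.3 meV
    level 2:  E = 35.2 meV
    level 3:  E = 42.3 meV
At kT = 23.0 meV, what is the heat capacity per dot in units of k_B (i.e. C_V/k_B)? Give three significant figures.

Eᵢ/kT = 0.53913, 1.1000, 1.5304, 1.8391.
Z = Σ e^(−Eᵢ/kT) = e^(−0.53913) + e^(−1.1000) + e^(−1.5304) + e^(−1.8391) = 0.58326 + 0.33287 + 0.21645 + 0.15896 = 1.2915.
⟨E⟩ = 23.227 meV, ⟨E²⟩ = 662.30 meV².
C_V/k_B = (⟨E²⟩ − ⟨E⟩²)/(kT)² = (662.30 − 539.49)/529.00 = 0.232.

0.232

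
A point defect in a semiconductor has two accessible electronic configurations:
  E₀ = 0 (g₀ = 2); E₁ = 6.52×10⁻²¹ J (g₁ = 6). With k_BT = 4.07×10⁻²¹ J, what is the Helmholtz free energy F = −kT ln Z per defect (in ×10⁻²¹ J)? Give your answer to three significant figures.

Eᵢ/kT = 0, 1.6020.
Z = Σ gᵢe^(−Eᵢ/kT) = 2·e^(−0) + 6·e^(−1.6020) = 2.0000 + 1.2090 = 3.2090.
F = −kT ln Z = −4.07 × ln(3.2090) = −4.07 × 1.1660 = -4.75 ×10⁻²¹ J.

-4.75 ×10⁻²¹ J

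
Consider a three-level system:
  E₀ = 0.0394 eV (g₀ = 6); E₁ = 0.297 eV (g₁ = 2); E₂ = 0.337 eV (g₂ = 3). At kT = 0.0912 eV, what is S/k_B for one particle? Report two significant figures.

Eᵢ/kT = 0.4320, 3.257, 3.695.
Z = Σ gᵢe^(−Eᵢ/kT) = 6·e^(−0.4320) + 2·e^(−3.257) + 3·e^(−3.695) = 3.895 + 0.07701 + 0.07454 = 4.047.
⟨E⟩ = Σ EᵢPᵢ = 0.04978 eV.
S/k_B = ln Z + ⟨E⟩/kT = ln(4.047) + 0.04978/0.0912 = 1.398 + 0.5458 = 1.9.

1.9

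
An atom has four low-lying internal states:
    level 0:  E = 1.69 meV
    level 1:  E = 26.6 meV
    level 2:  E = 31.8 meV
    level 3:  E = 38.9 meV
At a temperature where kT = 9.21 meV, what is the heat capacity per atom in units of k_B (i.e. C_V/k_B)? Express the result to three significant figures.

Eᵢ/kT = 0.18350, 2.8882, 3.4528, 4.2237.
Z = Σ e^(−Eᵢ/kT) = e^(−0.18350) + e^(−2.8882) + e^(−3.4528) + e^(−4.2237) = 0.83235 + 0.055676 + 0.031657 + 0.014644 = 0.93433.
⟨E⟩ = 4.7778 meV, ⟨E²⟩ = 102.69 meV².
C_V/k_B = (⟨E²⟩ − ⟨E⟩²)/(kT)² = (102.69 − 22.827)/84.824 = 0.942.

0.942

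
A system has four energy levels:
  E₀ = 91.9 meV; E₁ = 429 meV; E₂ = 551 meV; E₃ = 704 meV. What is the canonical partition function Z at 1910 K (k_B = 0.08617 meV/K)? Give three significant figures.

k_BT = 0.08617 × 1910 K = 164.58 meV.
Eᵢ/kT = 0.55839, 2.6066, 3.3479, 4.2776.
Z = Σ e^(−Eᵢ/kT) = e^(−0.55839) + e^(−2.6066) + e^(−3.3479) + e^(−4.2776) = 0.57213 + 0.073785 + 0.035158 + 0.013876 = 0.69495.

Z = 0.695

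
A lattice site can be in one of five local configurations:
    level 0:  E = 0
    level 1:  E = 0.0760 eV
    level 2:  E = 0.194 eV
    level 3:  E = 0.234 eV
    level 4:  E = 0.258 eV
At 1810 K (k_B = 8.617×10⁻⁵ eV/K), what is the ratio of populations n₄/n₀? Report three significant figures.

0.191

k_BT = 8.617×10⁻⁵ × 1810 K = 0.15597 eV.
n₄/n₀ = exp[−(E₄−E₀)/kT] = exp(−(0.258 eV)/(0.15597 eV)) = exp(-1.6542) = 0.191.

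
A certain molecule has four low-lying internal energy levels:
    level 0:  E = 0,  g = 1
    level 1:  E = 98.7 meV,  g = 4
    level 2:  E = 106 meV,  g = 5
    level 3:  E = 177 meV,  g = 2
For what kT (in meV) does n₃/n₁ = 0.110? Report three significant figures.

51.7 meV

n₃/n₁ = (g₃/g₁) exp[−(E₃−E₁)/kT] = 0.110.
⇒ (E₃−E₁)/kT = ln((2/4)/0.110) = ln(4.5455) = 1.5141.
kT = 78.3 meV / 1.5141 = 51.7 meV.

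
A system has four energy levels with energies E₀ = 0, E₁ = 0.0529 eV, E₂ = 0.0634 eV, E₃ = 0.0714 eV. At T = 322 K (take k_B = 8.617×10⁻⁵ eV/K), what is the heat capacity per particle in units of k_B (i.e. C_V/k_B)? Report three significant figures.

k_BT = 8.617×10⁻⁵ × 322 K = 0.027747 eV.
Eᵢ/kT = 0, 1.9065, 2.2849, 2.5733.
Z = Σ e^(−Eᵢ/kT) = e^(−0) + e^(−1.9065) + e^(−2.2849) + e^(−2.5733) = 1.0000 + 0.14860 + 0.10178 + 0.076283 = 1.3267.
⟨E⟩ = 0.014894 eV, ⟨E²⟩ = 0.00091493 eV².
C_V/k_B = (⟨E²⟩ − ⟨E⟩²)/(kT)² = (0.00091493 − 0.00022183)/0.00076990 = 0.900.

0.900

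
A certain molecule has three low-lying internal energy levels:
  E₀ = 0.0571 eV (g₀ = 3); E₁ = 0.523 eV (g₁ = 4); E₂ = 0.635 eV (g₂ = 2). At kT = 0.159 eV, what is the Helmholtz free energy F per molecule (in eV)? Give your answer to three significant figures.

Eᵢ/kT = 0.35912, 3.2893, 3.9937.
Z = Σ gᵢe^(−Eᵢ/kT) = 3·e^(−0.35912) + 4·e^(−3.2893) + 2·e^(−3.9937) = 2.0949 + 0.14912 + 0.036863 = 2.2809.
F = −kT ln Z = −0.159 × ln(2.2809) = −0.159 × 0.82457 = -0.131 eV.

-0.131 eV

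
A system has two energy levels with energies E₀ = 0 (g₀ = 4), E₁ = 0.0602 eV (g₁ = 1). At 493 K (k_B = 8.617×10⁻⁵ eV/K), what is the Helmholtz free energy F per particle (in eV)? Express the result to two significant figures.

-0.061 eV

k_BT = 8.617×10⁻⁵ × 493 K = 0.04248 eV.
Eᵢ/kT = 0, 1.417.
Z = Σ gᵢe^(−Eᵢ/kT) = 4·e^(−0) + 1·e^(−1.417) = 4.000 + 0.2424 = 4.242.
F = −kT ln Z = −0.04248 × ln(4.242) = −0.04248 × 1.445 = -0.061 eV.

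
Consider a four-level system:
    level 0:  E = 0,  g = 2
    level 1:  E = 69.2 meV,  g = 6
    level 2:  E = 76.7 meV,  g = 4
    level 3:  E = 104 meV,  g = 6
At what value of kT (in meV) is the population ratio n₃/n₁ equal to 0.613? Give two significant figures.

71 meV

n₃/n₁ = (g₃/g₁) exp[−(E₃−E₁)/kT] = 0.613.
⇒ (E₃−E₁)/kT = ln((6/6)/0.613) = ln(1.631) = 0.4892.
kT = 34.8 meV / 0.4892 = 71 meV.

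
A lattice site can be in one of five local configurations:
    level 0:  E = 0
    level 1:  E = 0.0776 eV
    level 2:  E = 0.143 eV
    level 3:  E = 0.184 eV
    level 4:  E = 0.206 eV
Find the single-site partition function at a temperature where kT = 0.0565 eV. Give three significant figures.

Z = 1.40

Eᵢ/kT = 0, 1.3735, 2.5310, 3.2566, 3.6460.
Z = Σ e^(−Eᵢ/kT) = e^(−0) + e^(−1.3735) + e^(−2.5310) + e^(−3.2566) + e^(−3.6460) = 1.0000 + 0.25322 + 0.079579 + 0.038519 + 0.026095 = 1.3974.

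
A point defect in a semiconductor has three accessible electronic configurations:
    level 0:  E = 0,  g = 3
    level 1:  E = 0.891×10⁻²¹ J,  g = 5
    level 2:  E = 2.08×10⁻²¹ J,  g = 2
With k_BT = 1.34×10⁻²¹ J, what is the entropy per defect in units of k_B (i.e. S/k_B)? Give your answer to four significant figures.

2.186

Eᵢ/kT = 0, 0.664925, 1.55224.
Z = Σ gᵢe^(−Eᵢ/kT) = 3·e^(−0) + 5·e^(−0.664925) + 2·e^(−1.55224) = 3.00000 + 2.57156 + 0.423546 = 5.99511.
⟨E⟩ = Σ EᵢPᵢ = 0.529137 ×10⁻²¹ J.
S/k_B = ln Z + ⟨E⟩/kT = ln(5.99511) + 0.529137/1.34 = 1.79094 + 0.394878 = 2.186.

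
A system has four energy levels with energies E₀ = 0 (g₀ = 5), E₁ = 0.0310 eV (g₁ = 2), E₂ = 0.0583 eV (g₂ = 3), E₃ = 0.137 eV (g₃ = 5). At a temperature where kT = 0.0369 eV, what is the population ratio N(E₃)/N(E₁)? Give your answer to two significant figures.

n₃/n₁ = (g₃/g₁) exp[−(E₃−E₁)/kT] = (5/2) × exp(−(0.1060 eV)/(0.0369 eV)) = (5/2) × exp(-2.873) = 0.14.

0.14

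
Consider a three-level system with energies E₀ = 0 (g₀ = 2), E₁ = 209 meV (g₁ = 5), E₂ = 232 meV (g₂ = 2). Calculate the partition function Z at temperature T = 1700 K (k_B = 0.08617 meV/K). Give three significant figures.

k_BT = 0.08617 × 1700 K = 146.49 meV.
Eᵢ/kT = 0, 1.4267, 1.5837.
Z = Σ gᵢe^(−Eᵢ/kT) = 2·e^(−0) + 5·e^(−1.4267) + 2·e^(−1.5837) = 2.0000 + 1.2005 + 0.41043 = 3.6109.

Z = 3.61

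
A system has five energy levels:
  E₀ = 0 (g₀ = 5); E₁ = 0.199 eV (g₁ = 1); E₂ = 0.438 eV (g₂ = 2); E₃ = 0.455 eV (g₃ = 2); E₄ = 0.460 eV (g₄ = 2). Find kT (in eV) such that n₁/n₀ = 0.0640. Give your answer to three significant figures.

0.175 eV

n₁/n₀ = (g₁/g₀) exp[−(E₁−E₀)/kT] = 0.0640.
⇒ (E₁−E₀)/kT = ln((1/5)/0.0640) = ln(3.1250) = 1.1394.
kT = 0.199 eV / 1.1394 = 0.175 eV.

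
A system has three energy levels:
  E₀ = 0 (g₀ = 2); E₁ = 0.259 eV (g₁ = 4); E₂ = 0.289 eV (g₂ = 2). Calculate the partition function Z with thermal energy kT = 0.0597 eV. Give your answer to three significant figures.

Z = 2.07

Eᵢ/kT = 0, 4.3384, 4.8409.
Z = Σ gᵢe^(−Eᵢ/kT) = 2·e^(−0) + 4·e^(−4.3384) + 2·e^(−4.8409) = 2.0000 + 0.052230 + 0.015800 = 2.0680.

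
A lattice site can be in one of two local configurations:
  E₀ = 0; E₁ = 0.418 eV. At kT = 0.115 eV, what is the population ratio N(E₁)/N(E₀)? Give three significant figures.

0.0264

n₁/n₀ = exp[−(E₁−E₀)/kT] = exp(−(0.418 eV)/(0.115 eV)) = exp(-3.6348) = 0.0264.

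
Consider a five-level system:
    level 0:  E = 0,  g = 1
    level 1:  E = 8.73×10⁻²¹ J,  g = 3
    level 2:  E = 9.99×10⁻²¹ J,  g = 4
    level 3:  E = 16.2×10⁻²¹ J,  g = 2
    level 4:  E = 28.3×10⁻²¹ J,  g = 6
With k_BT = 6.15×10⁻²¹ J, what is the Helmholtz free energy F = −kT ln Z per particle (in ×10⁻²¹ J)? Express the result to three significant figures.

-6.15 ×10⁻²¹ J

Eᵢ/kT = 0, 1.4195, 1.6244, 2.6341, 4.6016.
Z = Σ gᵢe^(−Eᵢ/kT) = 1·e^(−0) + 3·e^(−1.4195) + 4·e^(−1.6244) + 2·e^(−2.6341) + 6·e^(−4.6016) = 1.0000 + 0.72550 + 0.78812 + 0.14357 + 0.060215 = 2.7174.
F = −kT ln Z = −6.15 × ln(2.7174) = −6.15 × 0.99968 = -6.15 ×10⁻²¹ J.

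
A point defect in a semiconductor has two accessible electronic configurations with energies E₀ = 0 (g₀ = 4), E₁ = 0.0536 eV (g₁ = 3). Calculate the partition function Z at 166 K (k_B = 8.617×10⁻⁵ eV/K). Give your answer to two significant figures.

Z = 4.1

k_BT = 8.617×10⁻⁵ × 166 K = 0.01430 eV.
Eᵢ/kT = 0, 3.748.
Z = Σ gᵢe^(−Eᵢ/kT) = 4·e^(−0) + 3·e^(−3.748) = 4.000 + 0.07069 = 4.071.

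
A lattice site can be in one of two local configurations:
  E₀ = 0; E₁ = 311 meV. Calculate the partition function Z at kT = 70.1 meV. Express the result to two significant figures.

Z = 1.0

Eᵢ/kT = 0, 4.437.
Z = Σ e^(−Eᵢ/kT) = e^(−0) + e^(−4.437) = 1.000 + 0.01183 = 1.012.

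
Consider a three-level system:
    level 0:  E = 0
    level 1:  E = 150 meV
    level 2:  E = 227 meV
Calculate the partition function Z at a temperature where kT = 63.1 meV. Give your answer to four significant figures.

Z = 1.120

Eᵢ/kT = 0, 2.37718, 3.59746.
Z = Σ e^(−Eᵢ/kT) = e^(−0) + e^(−2.37718) + e^(−3.59746) = 1.00000 + 0.0928119 + 0.0273932 = 1.12021.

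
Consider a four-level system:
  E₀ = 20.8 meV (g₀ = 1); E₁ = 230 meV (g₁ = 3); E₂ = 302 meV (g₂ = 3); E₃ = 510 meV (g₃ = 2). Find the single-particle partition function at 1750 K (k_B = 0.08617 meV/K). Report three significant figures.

k_BT = 0.08617 × 1750 K = 150.80 meV.
Eᵢ/kT = 0.13793, 1.5252, 2.0027, 3.3820.
Z = Σ gᵢe^(−Eᵢ/kT) = 1·e^(−0.13793) + 3·e^(−1.5252) + 3·e^(−2.0027) + 2·e^(−3.3820) = 0.87116 + 0.65273 + 0.40491 + 0.067959 = 1.9968.

Z = 2.00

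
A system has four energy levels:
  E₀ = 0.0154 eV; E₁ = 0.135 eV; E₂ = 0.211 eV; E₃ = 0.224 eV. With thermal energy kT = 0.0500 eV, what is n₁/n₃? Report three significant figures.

n₁/n₃ = exp[−(E₁−E₃)/kT] = exp(−(-0.089 eV)/(0.0500 eV)) = exp(1.7800) = 5.93.

5.93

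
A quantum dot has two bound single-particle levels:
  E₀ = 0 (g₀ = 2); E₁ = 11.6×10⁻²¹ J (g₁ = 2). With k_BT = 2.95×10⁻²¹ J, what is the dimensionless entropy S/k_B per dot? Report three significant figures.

Eᵢ/kT = 0, 3.9322.
Z = Σ gᵢe^(−Eᵢ/kT) = 2·e^(−0) + 2·e^(−3.9322) = 2.0000 + 0.039201 = 2.0392.
⟨E⟩ = Σ EᵢPᵢ = 0.22300 ×10⁻²¹ J.
S/k_B = ln Z + ⟨E⟩/kT = ln(2.0392) + 0.22300/2.95 = 0.71256 + 0.075593 = 0.788.

0.788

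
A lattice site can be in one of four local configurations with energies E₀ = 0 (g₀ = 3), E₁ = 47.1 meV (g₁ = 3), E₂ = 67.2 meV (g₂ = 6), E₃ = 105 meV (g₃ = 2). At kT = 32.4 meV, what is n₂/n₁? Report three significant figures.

n₂/n₁ = (g₂/g₁) exp[−(E₂−E₁)/kT] = (6/3) × exp(−(20.1 meV)/(32.4 meV)) = (6/3) × exp(-0.62037) = 1.08.

1.08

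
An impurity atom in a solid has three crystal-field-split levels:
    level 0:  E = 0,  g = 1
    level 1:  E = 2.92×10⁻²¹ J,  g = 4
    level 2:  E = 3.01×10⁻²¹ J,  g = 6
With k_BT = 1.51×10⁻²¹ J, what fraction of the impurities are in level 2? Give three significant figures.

Eᵢ/kT = 0, 1.9338, 1.9934.
Z = Σ gᵢe^(−Eᵢ/kT) = 1·e^(−0) + 4·e^(−1.9338) + 6·e^(−1.9934) = 1.0000 + 0.57839 + 0.81739 = 2.3958.
P₂ = g₂ e^(−E₂/kT) / Z = 0.81739/2.3958 = 0.341.

0.341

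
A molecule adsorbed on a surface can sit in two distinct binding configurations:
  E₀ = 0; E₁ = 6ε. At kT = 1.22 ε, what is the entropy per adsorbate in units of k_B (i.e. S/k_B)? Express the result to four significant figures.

Eᵢ/kT = 0, 4.91803.
Z = Σ e^(−Eᵢ/kT) = e^(−0) + e^(−4.91803) = 1.00000 + 0.00731352 = 1.00731.
⟨E⟩ = Σ EᵢPᵢ = 0.0435627 ε.
S/k_B = ln Z + ⟨E⟩/kT = ln(1.00731) + 0.0435627/1.22 = 0.00728341 + 0.0357071 = 0.04299.

0.04299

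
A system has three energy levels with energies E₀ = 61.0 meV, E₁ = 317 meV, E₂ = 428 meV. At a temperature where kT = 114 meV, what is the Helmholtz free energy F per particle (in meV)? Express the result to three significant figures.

Eᵢ/kT = 0.53509, 2.7807, 3.7544.
Z = Σ e^(−Eᵢ/kT) = e^(−0.53509) + e^(−2.7807) + e^(−3.7544) = 0.58562 + 0.061995 + 0.023414 = 0.67103.
F = −kT ln Z = −114 × ln(0.67103) = −114 × -0.39894 = 45.5 meV.

45.5 meV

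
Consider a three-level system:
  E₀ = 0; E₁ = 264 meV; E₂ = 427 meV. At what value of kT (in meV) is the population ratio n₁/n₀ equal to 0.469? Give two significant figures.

n₁/n₀ = exp[−(E₁−E₀)/kT] = 0.469.
⇒ (E₁−E₀)/kT = ln(1/0.469) = ln(2.132) = 0.7571.
kT = 264 meV / 0.7571 = 350 meV.

350 meV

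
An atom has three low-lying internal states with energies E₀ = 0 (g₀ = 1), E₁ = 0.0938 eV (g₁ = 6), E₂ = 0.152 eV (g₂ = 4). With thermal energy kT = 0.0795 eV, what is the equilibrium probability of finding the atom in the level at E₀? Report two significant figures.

Eᵢ/kT = 0, 1.180, 1.912.
Z = Σ gᵢe^(−Eᵢ/kT) = 1·e^(−0) + 6·e^(−1.180) + 4·e^(−1.912) = 1.000 + 1.844 + 0.5911 = 3.435.
P₀ = g₀ e^(−E₀/kT) / Z = 1.000/3.435 = 0.29.

0.29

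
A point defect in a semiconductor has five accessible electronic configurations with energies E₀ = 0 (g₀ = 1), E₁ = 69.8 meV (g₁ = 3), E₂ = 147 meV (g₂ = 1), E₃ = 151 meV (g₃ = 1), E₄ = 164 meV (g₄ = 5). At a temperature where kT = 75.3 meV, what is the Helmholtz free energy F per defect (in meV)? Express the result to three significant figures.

Eᵢ/kT = 0, 0.92696, 1.9522, 2.0053, 2.1780.
Z = Σ gᵢe^(−Eᵢ/kT) = 1·e^(−0) + 3·e^(−0.92696) + 1·e^(−1.9522) + 1·e^(−2.0053) + 5·e^(−2.1780) = 1.0000 + 1.1873 + 0.14196 + 0.13462 + 0.56634 = 3.0302.
F = −kT ln Z = −75.3 × ln(3.0302) = −75.3 × 1.1086 = -83.5 meV.

-83.5 meV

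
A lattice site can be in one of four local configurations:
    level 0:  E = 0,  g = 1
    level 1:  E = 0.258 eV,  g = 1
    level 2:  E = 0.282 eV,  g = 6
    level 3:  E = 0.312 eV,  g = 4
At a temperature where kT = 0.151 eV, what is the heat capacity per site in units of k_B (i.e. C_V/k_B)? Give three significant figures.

0.872

Eᵢ/kT = 0, 1.7086, 1.8675, 2.0662.
Z = Σ gᵢe^(−Eᵢ/kT) = 1·e^(−0) + 1·e^(−1.7086) + 6·e^(−1.8675) + 4·e^(−2.0662) = 1.0000 + 0.18112 + 0.92706 + 0.50666 = 2.6148.
⟨E⟩ = 0.17831 eV, ⟨E²⟩ = 0.051667 eV².
C_V/k_B = (⟨E²⟩ − ⟨E⟩²)/(kT)² = (0.051667 − 0.031794)/0.022801 = 0.872.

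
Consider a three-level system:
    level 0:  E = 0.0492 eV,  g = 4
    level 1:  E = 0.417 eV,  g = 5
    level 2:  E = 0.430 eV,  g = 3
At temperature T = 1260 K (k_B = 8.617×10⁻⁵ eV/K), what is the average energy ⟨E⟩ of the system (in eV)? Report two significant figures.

0.072 eV

k_BT = 8.617×10⁻⁵ × 1260 K = 0.1086 eV.
Eᵢ/kT = 0.4530, 3.840, 3.959.
Z = Σ gᵢe^(−Eᵢ/kT) = 4·e^(−0.4530) + 5·e^(−3.840) + 3·e^(−3.959) = 2.543 + 0.1075 + 0.05725 = 2.708.
⟨E⟩ = Σ Eᵢ gᵢe^(−Eᵢ/kT) / Z = (0.0492·2.543 + 0.417·0.1075 + 0.430·0.05725) / 2.708 = 0.072 eV.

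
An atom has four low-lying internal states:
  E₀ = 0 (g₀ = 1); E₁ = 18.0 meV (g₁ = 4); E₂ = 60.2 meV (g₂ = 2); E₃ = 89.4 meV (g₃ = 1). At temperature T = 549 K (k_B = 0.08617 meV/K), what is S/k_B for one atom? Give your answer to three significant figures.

1.95

k_BT = 0.08617 × 549 K = 47.307 meV.
Eᵢ/kT = 0, 0.38049, 1.2725, 1.8898.
Z = Σ gᵢe^(−Eᵢ/kT) = 1·e^(−0) + 4·e^(−0.38049) + 2·e^(−1.2725) + 1·e^(−1.8898) = 1.0000 + 2.7341 + 0.56026 + 0.15110 = 4.4455.
⟨E⟩ = Σ EᵢPᵢ = 21.696 meV.
S/k_B = ln Z + ⟨E⟩/kT = ln(4.4455) + 21.696/47.307 = 1.4919 + 0.45862 = 1.95.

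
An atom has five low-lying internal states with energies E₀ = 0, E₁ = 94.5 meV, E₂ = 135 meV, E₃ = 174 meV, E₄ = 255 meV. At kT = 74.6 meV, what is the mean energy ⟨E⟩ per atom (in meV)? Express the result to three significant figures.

Eᵢ/kT = 0, 1.2668, 1.8097, 2.3324, 3.4182.
Z = Σ e^(−Eᵢ/kT) = e^(−0) + e^(−1.2668) + e^(−1.8097) + e^(−2.3324) + e^(−3.4182) = 1.0000 + 0.28173 + 0.16370 + 0.097063 + 0.032771 = 1.5753.
⟨E⟩ = Σ Eᵢ e^(−Eᵢ/kT) / Z = (0·1.0000 + 94.5·0.28173 + 135·0.16370 + 174·0.097063 + 255·0.032771) / 1.5753 = 47.0 meV.

47.0 meV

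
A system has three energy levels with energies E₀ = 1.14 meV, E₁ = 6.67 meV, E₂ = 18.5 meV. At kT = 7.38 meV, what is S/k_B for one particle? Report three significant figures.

0.818

Eᵢ/kT = 0.15447, 0.90379, 2.5068.
Z = Σ e^(−Eᵢ/kT) = e^(−0.15447) + e^(−0.90379) + e^(−2.5068) = 0.85687 + 0.40503 + 0.081529 = 1.3434.
⟨E⟩ = Σ EᵢPᵢ = 3.8609 meV.
S/k_B = ln Z + ⟨E⟩/kT = ln(1.3434) + 3.8609/7.38 = 0.29520 + 0.52316 = 0.818.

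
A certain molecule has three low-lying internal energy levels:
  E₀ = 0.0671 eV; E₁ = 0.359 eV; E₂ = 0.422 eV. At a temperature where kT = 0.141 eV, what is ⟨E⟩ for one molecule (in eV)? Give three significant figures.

0.121 eV

Eᵢ/kT = 0.47589, 2.5461, 2.9929.
Z = Σ e^(−Eᵢ/kT) = e^(−0.47589) + e^(−2.5461) + e^(−2.9929) = 0.62133 + 0.078387 + 0.050142 = 0.74986.
⟨E⟩ = Σ Eᵢ e^(−Eᵢ/kT) / Z = (0.0671·0.62133 + 0.359·0.078387 + 0.422·0.050142) / 0.74986 = 0.121 eV.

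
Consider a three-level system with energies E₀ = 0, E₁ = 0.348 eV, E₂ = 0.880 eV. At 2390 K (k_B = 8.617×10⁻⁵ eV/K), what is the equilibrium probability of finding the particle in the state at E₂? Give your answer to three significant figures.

0.0116

k_BT = 8.617×10⁻⁵ × 2390 K = 0.20595 eV.
Eᵢ/kT = 0, 1.6897, 4.2729.
Z = Σ e^(−Eᵢ/kT) = e^(−0) + e^(−1.6897) + e^(−4.2729) = 1.0000 + 0.18457 + 0.013941 = 1.1985.
P₂ = e^(−E₂/kT) / Z = 0.013941/1.1985 = 0.0116.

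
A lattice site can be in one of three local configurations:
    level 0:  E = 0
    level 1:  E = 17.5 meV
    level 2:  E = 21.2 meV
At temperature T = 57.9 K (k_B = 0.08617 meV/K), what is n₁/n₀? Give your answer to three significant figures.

0.0300

k_BT = 0.08617 × 57.9 K = 4.9892 meV.
n₁/n₀ = exp[−(E₁−E₀)/kT] = exp(−(17.5 meV)/(4.9892 meV)) = exp(-3.5076) = 0.0300.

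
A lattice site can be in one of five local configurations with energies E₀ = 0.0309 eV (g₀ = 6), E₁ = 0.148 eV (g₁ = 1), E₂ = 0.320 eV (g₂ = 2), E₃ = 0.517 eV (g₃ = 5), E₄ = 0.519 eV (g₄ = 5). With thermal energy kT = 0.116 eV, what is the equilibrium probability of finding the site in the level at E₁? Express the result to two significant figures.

0.055

Eᵢ/kT = 0.2664, 1.276, 2.759, 4.457, 4.474.
Z = Σ gᵢe^(−Eᵢ/kT) = 6·e^(−0.2664) + 1·e^(−1.276) + 2·e^(−2.759) + 5·e^(−4.457) + 5·e^(−4.474) = 4.597 + 0.2792 + 0.1267 + 0.05799 + 0.05701 = 5.118.
P₁ = g₁ e^(−E₁/kT) / Z = 0.2792/5.118 = 0.055.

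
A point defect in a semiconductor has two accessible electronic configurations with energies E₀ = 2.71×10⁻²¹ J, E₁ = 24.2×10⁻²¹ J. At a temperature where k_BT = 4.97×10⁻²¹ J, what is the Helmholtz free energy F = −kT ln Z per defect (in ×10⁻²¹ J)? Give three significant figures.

2.64 ×10⁻²¹ J

Eᵢ/kT = 0.54527, 4.8692.
Z = Σ e^(−Eᵢ/kT) = e^(−0.54527) + e^(−4.8692) = 0.57969 + 0.0076795 = 0.58737.
F = −kT ln Z = −4.97 × ln(0.58737) = −4.97 × -0.53210 = 2.64 ×10⁻²¹ J.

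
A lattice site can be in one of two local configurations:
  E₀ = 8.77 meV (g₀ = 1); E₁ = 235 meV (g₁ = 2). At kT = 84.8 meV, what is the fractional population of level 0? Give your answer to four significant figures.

0.8781

Eᵢ/kT = 0.103420, 2.77123.
Z = Σ gᵢe^(−Eᵢ/kT) = 1·e^(−0.103420) + 2·e^(−2.77123) = 0.901748 + 0.125170 = 1.02692.
P₀ = g₀ e^(−E₀/kT) / Z = 0.901748/1.02692 = 0.8781.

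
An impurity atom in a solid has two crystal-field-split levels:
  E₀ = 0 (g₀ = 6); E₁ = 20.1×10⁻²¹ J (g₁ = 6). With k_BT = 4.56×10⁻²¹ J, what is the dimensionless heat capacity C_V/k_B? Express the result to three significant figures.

0.231

Eᵢ/kT = 0, 4.4079.
Z = Σ gᵢe^(−Eᵢ/kT) = 6·e^(−0) + 6·e^(−4.4079) = 6.0000 + 0.073084 = 6.0731.
⟨E⟩ = 0.24188, ⟨E²⟩ = 4.8619.
C_V/k_B = (⟨E²⟩ − ⟨E⟩²)/(kT)² = (4.8619 − 0.058506)/20.794 = 0.231.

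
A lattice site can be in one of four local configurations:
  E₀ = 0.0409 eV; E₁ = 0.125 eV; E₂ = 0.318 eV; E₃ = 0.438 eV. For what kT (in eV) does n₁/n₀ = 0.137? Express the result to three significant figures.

0.0423 eV

n₁/n₀ = exp[−(E₁−E₀)/kT] = 0.137.
⇒ (E₁−E₀)/kT = ln(1/0.137) = ln(7.2993) = 1.9878.
kT = 0.0841 eV / 1.9878 = 0.0423 eV.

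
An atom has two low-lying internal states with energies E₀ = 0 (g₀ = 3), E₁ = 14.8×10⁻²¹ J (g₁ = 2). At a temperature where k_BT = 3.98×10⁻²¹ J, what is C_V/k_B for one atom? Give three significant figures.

0.217

Eᵢ/kT = 0, 3.7186.
Z = Σ gᵢe^(−Eᵢ/kT) = 3·e^(−0) + 2·e^(−3.7186) = 3.0000 + 0.048536 = 3.0485.
⟨E⟩ = 0.23563, ⟨E²⟩ = 3.4874.
C_V/k_B = (⟨E²⟩ − ⟨E⟩²)/(kT)² = (3.4874 − 0.055521)/15.840 = 0.217.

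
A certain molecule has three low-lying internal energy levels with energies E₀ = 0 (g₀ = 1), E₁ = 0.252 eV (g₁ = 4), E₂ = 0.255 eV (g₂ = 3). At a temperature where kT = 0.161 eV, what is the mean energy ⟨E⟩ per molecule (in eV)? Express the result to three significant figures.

Eᵢ/kT = 0, 1.5652, 1.5839.
Z = Σ gᵢe^(−Eᵢ/kT) = 1·e^(−0) + 4·e^(−1.5652) + 3·e^(−1.5839) = 1.0000 + 0.83618 + 0.61552 = 2.4517.
⟨E⟩ = Σ Eᵢ gᵢe^(−Eᵢ/kT) / Z = (0·1.0000 + 0.252·0.83618 + 0.255·0.61552) / 2.4517 = 0.150 eV.

0.150 eV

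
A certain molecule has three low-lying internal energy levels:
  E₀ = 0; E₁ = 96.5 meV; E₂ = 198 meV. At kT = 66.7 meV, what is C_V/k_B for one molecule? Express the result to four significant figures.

Eᵢ/kT = 0, 1.44678, 2.96852.
Z = Σ e^(−Eᵢ/kT) = e^(−0) + e^(−1.44678) + e^(−2.96852) = 1.00000 + 0.235327 + 0.0513793 = 1.28671.
⟨E⟩ = 25.5552 meV, ⟨E²⟩ = 3268.57 meV².
C_V/k_B = (⟨E²⟩ − ⟨E⟩²)/(kT)² = (3268.57 − 653.068)/4448.89 = 0.5879.

0.5879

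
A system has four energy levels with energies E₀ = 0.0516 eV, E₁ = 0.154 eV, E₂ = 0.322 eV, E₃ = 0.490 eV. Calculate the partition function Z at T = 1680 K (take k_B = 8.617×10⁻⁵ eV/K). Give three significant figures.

k_BT = 8.617×10⁻⁵ × 1680 K = 0.14477 eV.
Eᵢ/kT = 0.35643, 1.0638, 2.2242, 3.3847.
Z = Σ e^(−Eᵢ/kT) = e^(−0.35643) + e^(−1.0638) + e^(−2.2242) + e^(−3.3847) = 0.70017 + 0.34514 + 0.10815 + 0.033888 = 1.1873.

Z = 1.19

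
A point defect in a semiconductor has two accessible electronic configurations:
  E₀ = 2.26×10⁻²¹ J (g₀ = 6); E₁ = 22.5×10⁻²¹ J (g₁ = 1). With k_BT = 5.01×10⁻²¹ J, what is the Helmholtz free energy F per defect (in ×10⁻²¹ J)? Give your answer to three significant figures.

Eᵢ/kT = 0.45110, 4.4910.
Z = Σ gᵢe^(−Eᵢ/kT) = 6·e^(−0.45110) + 1·e^(−4.4910) = 3.8216 + 0.011209 = 3.8328.
F = −kT ln Z = −5.01 × ln(3.8328) = −5.01 × 1.3436 = -6.73 ×10⁻²¹ J.

-6.73 ×10⁻²¹ J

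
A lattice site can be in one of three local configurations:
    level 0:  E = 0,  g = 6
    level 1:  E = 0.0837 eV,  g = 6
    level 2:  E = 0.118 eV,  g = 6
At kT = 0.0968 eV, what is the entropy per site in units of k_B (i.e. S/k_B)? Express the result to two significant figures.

Eᵢ/kT = 0, 0.8647, 1.219.
Z = Σ gᵢe^(−Eᵢ/kT) = 6·e^(−0) + 6·e^(−0.8647) + 6·e^(−1.219) = 6.000 + 2.527 + 1.773 = 10.30.
⟨E⟩ = Σ EᵢPᵢ = 0.04085 eV.
S/k_B = ln Z + ⟨E⟩/kT = ln(10.30) + 0.04085/0.0968 = 2.332 + 0.4220 = 2.8.

2.8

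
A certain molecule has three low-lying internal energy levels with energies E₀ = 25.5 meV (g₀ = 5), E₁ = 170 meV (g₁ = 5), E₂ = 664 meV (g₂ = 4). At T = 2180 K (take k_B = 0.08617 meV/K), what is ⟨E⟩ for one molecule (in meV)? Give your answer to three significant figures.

k_BT = 0.08617 × 2180 K = 187.85 meV.
Eᵢ/kT = 0.13575, 0.90498, 3.5347.
Z = Σ gᵢe^(−Eᵢ/kT) = 5·e^(−0.13575) + 5·e^(−0.90498) + 4·e^(−3.5347) = 4.3653 + 2.0227 + 0.11667 = 6.5047.
⟨E⟩ = Σ Eᵢ gᵢe^(−Eᵢ/kT) / Z = (25.5·4.3653 + 170·2.0227 + 664·0.11667) / 6.5047 = 81.9 meV.

81.9 meV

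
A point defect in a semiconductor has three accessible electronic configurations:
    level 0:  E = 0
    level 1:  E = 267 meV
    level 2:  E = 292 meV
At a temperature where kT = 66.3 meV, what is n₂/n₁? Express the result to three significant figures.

n₂/n₁ = exp[−(E₂−E₁)/kT] = exp(−(25 meV)/(66.3 meV)) = exp(-0.37707) = 0.686.

0.686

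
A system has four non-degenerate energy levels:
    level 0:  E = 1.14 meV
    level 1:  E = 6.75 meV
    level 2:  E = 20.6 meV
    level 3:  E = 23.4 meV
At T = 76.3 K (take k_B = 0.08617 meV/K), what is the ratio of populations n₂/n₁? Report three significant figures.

k_BT = 0.08617 × 76.3 K = 6.5748 meV.
n₂/n₁ = exp[−(E₂−E₁)/kT] = exp(−(13.85 meV)/(6.5748 meV)) = exp(-2.1065) = 0.122.

0.122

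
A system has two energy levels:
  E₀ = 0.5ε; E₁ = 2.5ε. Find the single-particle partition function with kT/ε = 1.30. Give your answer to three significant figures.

Eᵢ/kT = 0.38462, 1.9231.
Z = Σ e^(−Eᵢ/kT) = e^(−0.38462) + e^(−1.9231) = 0.68071 + 0.14615 = 0.82686.

Z = 0.827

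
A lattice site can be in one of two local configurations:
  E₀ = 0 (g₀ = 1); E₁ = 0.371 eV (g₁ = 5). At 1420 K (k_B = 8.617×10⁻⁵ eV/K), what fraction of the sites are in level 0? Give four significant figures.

k_BT = 8.617×10⁻⁵ × 1420 K = 0.122361 eV.
Eᵢ/kT = 0, 3.03201.
Z = Σ gᵢe^(−Eᵢ/kT) = 1·e^(−0) + 5·e^(−3.03201) = 1.00000 + 0.241093 = 1.24109.
P₀ = g₀ e^(−E₀/kT) / Z = 1.00000/1.24109 = 0.8057.

0.8057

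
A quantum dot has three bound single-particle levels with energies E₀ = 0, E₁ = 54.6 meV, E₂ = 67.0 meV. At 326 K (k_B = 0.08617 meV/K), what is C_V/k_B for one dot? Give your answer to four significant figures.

0.6995

k_BT = 0.08617 × 326 K = 28.0914 meV.
Eᵢ/kT = 0, 1.94366, 2.38507.
Z = Σ e^(−Eᵢ/kT) = e^(−0) + e^(−1.94366) + e^(−2.38507) = 1.00000 + 0.143179 + 0.0920825 = 1.23526.
⟨E⟩ = 11.3232 meV, ⟨E²⟩ = 680.179 meV².
C_V/k_B = (⟨E²⟩ − ⟨E⟩²)/(kT)² = (680.179 − 128.215)/789.127 = 0.6995.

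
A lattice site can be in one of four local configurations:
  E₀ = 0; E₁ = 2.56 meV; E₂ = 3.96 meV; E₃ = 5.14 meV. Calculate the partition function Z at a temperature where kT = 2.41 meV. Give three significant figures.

Z = 1.66

Eᵢ/kT = 0, 1.0622, 1.6432, 2.1328.
Z = Σ e^(−Eᵢ/kT) = e^(−0) + e^(−1.0622) + e^(−1.6432) + e^(−2.1328) = 1.0000 + 0.34569 + 0.19336 + 0.11851 = 1.6576.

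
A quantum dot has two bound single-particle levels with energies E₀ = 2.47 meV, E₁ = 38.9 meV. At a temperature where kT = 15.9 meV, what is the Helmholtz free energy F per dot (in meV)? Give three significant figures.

Eᵢ/kT = 0.15535, 2.4465.
Z = Σ e^(−Eᵢ/kT) = e^(−0.15535) + e^(−2.4465) = 0.85612 + 0.086596 = 0.94272.
F = −kT ln Z = −15.9 × ln(0.94272) = −15.9 × -0.058986 = 0.938 meV.

0.938 meV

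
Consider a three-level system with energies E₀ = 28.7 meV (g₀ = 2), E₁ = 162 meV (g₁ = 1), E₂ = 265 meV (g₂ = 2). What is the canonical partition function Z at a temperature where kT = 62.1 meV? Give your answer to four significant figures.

Eᵢ/kT = 0.462158, 2.60870, 4.26731.
Z = Σ gᵢe^(−Eᵢ/kT) = 2·e^(−0.462158) + 1·e^(−2.60870) + 2·e^(−4.26731) = 1.25985 + 0.0736302 + 0.0280389 = 1.36152.

Z = 1.362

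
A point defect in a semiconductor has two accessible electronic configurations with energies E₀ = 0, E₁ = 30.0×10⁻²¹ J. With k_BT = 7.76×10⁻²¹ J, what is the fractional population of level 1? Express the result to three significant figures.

Eᵢ/kT = 0, 3.8660.
Z = Σ e^(−Eᵢ/kT) = e^(−0) + e^(−3.8660) = 1.0000 + 0.020942 = 1.0209.
P₁ = e^(−E₁/kT) / Z = 0.020942/1.0209 = 0.0205.

0.0205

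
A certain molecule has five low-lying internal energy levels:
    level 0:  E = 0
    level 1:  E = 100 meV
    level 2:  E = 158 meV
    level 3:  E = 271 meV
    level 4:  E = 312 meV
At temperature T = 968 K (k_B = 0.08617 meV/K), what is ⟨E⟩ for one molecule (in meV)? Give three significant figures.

k_BT = 0.08617 × 968 K = 83.413 meV.
Eᵢ/kT = 0, 1.1989, 1.8942, 3.2489, 3.7404.
Z = Σ e^(−Eᵢ/kT) = e^(−0) + e^(−1.1989) + e^(−1.8942) + e^(−3.2489) + e^(−3.7404) = 1.0000 + 0.30153 + 0.15044 + 0.038817 + 0.023745 = 1.5145.
⟨E⟩ = Σ Eᵢ e^(−Eᵢ/kT) / Z = (0·1.0000 + 100·0.30153 + 158·0.15044 + 271·0.038817 + 312·0.023745) / 1.5145 = 47.4 meV.

47.4 meV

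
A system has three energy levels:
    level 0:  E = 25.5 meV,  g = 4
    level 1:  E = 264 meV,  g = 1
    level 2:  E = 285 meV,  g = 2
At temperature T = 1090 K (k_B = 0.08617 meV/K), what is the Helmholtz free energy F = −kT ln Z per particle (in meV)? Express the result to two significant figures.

k_BT = 0.08617 × 1090 K = 93.93 meV.
Eᵢ/kT = 0.2715, 2.811, 3.034.
Z = Σ gᵢe^(−Eᵢ/kT) = 4·e^(−0.2715) + 1·e^(−2.811) + 2·e^(−3.034) = 3.049 + 0.06014 + 0.09625 = 3.205.
F = −kT ln Z = −93.93 × ln(3.205) = −93.93 × 1.165 = -110 meV.

-110 meV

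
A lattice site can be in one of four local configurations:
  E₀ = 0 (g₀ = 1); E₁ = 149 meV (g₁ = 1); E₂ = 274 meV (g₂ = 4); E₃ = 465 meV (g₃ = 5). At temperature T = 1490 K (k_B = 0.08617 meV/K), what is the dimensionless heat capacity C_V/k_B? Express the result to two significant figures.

k_BT = 0.08617 × 1490 K = 128.4 meV.
Eᵢ/kT = 0, 1.160, 2.134, 3.621.
Z = Σ gᵢe^(−Eᵢ/kT) = 1·e^(−0) + 1·e^(−1.160) + 4·e^(−2.134) + 5·e^(−3.621) = 1.000 + 0.3135 + 0.4735 + 0.1338 = 1.921.
⟨E⟩ = 124.2 meV, ⟨E²⟩ = 37190 meV².
C_V/k_B = (⟨E²⟩ − ⟨E⟩²)/(kT)² = (37190 − 15430)/16490 = 1.3.

1.3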